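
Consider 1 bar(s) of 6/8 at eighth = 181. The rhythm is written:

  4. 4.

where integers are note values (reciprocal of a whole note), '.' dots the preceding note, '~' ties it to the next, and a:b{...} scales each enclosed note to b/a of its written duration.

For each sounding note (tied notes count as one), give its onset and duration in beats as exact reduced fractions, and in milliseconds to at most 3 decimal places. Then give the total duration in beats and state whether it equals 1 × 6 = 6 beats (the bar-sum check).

1) 0.0ms=0b +994.475ms=3b
2) 994.475ms=3b +994.475ms=3b
Σ=6b of 6 (181bpm 6/8) — PASS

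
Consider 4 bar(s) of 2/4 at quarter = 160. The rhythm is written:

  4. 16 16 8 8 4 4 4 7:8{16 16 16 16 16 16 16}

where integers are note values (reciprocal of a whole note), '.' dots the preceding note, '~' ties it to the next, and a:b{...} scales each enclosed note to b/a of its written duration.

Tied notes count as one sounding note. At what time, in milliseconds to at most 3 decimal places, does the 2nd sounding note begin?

1. 0.0ms @ 0 + 562.5ms (3/2)
2. 562.5ms @ 3/2 + 93.75ms (1/4)
3. 656.25ms @ 7/4 + 93.75ms (1/4)
4. 750.0ms @ 2 + 187.5ms (1/2)
5. 937.5ms @ 5/2 + 187.5ms (1/2)
6. 1125.0ms @ 3 + 375.0ms (1)
7. 1500.0ms @ 4 + 375.0ms (1)
8. 1875.0ms @ 5 + 375.0ms (1)
9. 2250.0ms @ 6 + 107.143ms (2/7)
10. 2357.143ms @ 44/7 + 107.143ms (2/7)
11. 2464.286ms @ 46/7 + 107.143ms (2/7)
12. 2571.429ms @ 48/7 + 107.143ms (2/7)
13. 2678.571ms @ 50/7 + 107.143ms (2/7)
14. 2785.714ms @ 52/7 + 107.143ms (2/7)
15. 2892.857ms @ 54/7 + 107.143ms (2/7)

note 2 onset = 3/2b = 562.5ms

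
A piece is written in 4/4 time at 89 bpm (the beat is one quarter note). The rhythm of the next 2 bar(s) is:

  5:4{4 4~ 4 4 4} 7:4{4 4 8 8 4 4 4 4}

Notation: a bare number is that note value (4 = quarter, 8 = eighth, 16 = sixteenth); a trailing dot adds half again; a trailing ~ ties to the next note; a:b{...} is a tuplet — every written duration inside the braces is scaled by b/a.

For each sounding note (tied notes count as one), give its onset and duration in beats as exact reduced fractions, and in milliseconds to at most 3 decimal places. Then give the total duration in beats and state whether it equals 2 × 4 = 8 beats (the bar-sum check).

1) 0.0ms=0b +539.326ms=4/5b
2) 539.326ms=4/5b +1078.652ms=8/5b
3) 1617.978ms=12/5b +539.326ms=4/5b
4) 2157.303ms=16/5b +539.326ms=4/5b
5) 2696.629ms=4b +385.233ms=4/7b
6) 3081.862ms=32/7b +385.233ms=4/7b
7) 3467.095ms=36/7b +192.616ms=2/7b
8) 3659.711ms=38/7b +192.616ms=2/7b
9) 3852.327ms=40/7b +385.233ms=4/7b
10) 4237.56ms=44/7b +385.233ms=4/7b
11) 4622.793ms=48/7b +385.233ms=4/7b
12) 5008.026ms=52/7b +385.233ms=4/7b
Σ=8b of 8 (89bpm 4/4) — PASS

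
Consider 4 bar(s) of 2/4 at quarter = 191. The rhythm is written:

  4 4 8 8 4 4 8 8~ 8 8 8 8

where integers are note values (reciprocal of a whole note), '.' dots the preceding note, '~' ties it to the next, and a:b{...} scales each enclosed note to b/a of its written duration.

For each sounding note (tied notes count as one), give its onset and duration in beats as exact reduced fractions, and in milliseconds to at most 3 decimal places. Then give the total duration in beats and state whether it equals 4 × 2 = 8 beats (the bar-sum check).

1) 0.0ms=0b +314.136ms=1b
2) 314.136ms=1b +314.136ms=1b
3) 628.272ms=2b +157.068ms=1/2b
4) 785.34ms=5/2b +157.068ms=1/2b
5) 942.408ms=3b +314.136ms=1b
6) 1256.545ms=4b +314.136ms=1b
7) 1570.681ms=5b +157.068ms=1/2b
8) 1727.749ms=11/2b +314.136ms=1b
9) 2041.885ms=13/2b +157.068ms=1/2b
10) 2198.953ms=7b +157.068ms=1/2b
11) 2356.021ms=15/2b +157.068ms=1/2b
Σ=8b of 8 (191bpm 2/4) — PASS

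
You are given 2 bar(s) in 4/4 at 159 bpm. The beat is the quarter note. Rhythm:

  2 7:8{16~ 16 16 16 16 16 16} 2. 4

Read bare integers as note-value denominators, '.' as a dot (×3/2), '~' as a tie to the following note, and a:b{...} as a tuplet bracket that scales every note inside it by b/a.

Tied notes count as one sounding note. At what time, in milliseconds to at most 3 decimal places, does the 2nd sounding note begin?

1. 0.0ms @ 0 + 754.717ms (2)
2. 754.717ms @ 2 + 215.633ms (4/7)
3. 970.35ms @ 18/7 + 107.817ms (2/7)
4. 1078.167ms @ 20/7 + 107.817ms (2/7)
5. 1185.984ms @ 22/7 + 107.817ms (2/7)
6. 1293.801ms @ 24/7 + 107.817ms (2/7)
7. 1401.617ms @ 26/7 + 107.817ms (2/7)
8. 1509.434ms @ 4 + 1132.075ms (3)
9. 2641.509ms @ 7 + 377.358ms (1)

note 2 onset = 2b = 754.717ms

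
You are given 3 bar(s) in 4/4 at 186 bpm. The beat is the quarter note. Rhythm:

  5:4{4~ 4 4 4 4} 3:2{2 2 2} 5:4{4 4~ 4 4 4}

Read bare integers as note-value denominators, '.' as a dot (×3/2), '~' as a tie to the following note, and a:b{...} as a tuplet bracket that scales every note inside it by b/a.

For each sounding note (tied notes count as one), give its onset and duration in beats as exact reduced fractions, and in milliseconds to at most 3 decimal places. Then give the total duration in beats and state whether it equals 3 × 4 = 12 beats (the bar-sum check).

1) 0.0ms=0b +516.129ms=8/5b
2) 516.129ms=8/5b +258.065ms=4/5b
3) 774.194ms=12/5b +258.065ms=4/5b
4) 1032.258ms=16/5b +258.065ms=4/5b
5) 1290.323ms=4b +430.108ms=4/3b
6) 1720.43ms=16/3b +430.108ms=4/3b
7) 2150.538ms=20/3b +430.108ms=4/3b
8) 2580.645ms=8b +258.065ms=4/5b
9) 2838.71ms=44/5b +516.129ms=8/5b
10) 3354.839ms=52/5b +258.065ms=4/5b
11) 3612.903ms=56/5b +258.065ms=4/5b
Σ=12b of 12 (186bpm 4/4) — PASS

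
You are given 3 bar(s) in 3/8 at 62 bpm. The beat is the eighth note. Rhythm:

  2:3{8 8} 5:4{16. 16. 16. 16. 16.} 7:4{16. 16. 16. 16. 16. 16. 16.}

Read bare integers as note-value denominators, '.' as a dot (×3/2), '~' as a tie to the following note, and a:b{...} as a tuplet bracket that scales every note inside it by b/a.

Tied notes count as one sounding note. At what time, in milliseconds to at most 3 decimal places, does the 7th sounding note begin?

1. 0.0ms @ 0 + 1451.613ms (3/2)
2. 1451.613ms @ 3/2 + 1451.613ms (3/2)
3. 2903.226ms @ 3 + 580.645ms (3/5)
4. 3483.871ms @ 18/5 + 580.645ms (3/5)
5. 4064.516ms @ 21/5 + 580.645ms (3/5)
6. 4645.161ms @ 24/5 + 580.645ms (3/5)
7. 5225.806ms @ 27/5 + 580.645ms (3/5)
8. 5806.452ms @ 6 + 414.747ms (3/7)
9. 6221.198ms @ 45/7 + 414.747ms (3/7)
10. 6635.945ms @ 48/7 + 414.747ms (3/7)
11. 7050.691ms @ 51/7 + 414.747ms (3/7)
12. 7465.438ms @ 54/7 + 414.747ms (3/7)
13. 7880.184ms @ 57/7 + 414.747ms (3/7)
14. 8294.931ms @ 60/7 + 414.747ms (3/7)

note 7 onset = 27/5b = 5225.806ms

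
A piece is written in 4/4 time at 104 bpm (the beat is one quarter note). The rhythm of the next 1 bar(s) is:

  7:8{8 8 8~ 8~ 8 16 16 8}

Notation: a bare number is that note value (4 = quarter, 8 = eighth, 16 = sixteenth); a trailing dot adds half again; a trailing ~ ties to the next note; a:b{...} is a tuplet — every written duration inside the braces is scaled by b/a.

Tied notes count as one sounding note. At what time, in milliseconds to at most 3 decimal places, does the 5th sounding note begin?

1. 0.0ms @ 0 + 329.67ms (4/7)
2. 329.67ms @ 4/7 + 329.67ms (4/7)
3. 659.341ms @ 8/7 + 989.011ms (12/7)
4. 1648.352ms @ 20/7 + 164.835ms (2/7)
5. 1813.187ms @ 22/7 + 164.835ms (2/7)
6. 1978.022ms @ 24/7 + 329.67ms (4/7)

note 5 onset = 22/7b = 1813.187ms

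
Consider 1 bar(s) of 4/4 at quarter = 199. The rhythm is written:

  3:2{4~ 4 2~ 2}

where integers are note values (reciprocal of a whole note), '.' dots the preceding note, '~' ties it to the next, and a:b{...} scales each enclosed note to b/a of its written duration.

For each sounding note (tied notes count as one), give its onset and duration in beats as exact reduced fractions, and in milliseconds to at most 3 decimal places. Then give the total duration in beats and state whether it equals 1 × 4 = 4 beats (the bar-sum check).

1) 0.0ms=0b +402.01ms=4/3b
2) 402.01ms=4/3b +804.02ms=8/3b
Σ=4b of 4 (199bpm 4/4) — PASS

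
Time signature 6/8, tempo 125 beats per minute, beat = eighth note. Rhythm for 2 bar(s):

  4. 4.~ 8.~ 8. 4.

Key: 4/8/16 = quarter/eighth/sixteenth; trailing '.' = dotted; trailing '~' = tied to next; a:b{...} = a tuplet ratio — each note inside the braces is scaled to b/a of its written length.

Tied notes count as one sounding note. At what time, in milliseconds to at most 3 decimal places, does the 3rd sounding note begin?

note 3 onset = 9b = 4320.0ms

1. 0.0ms @ 0 + 1440.0ms (3)
2. 1440.0ms @ 3 + 2880.0ms (6)
3. 4320.0ms @ 9 + 1440.0ms (3)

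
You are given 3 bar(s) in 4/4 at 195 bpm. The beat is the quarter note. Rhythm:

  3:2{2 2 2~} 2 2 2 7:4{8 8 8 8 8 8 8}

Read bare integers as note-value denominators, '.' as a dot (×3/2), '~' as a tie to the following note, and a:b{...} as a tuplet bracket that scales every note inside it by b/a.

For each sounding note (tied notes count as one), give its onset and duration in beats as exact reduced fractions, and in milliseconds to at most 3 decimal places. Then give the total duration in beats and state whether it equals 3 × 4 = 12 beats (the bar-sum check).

1) 0.0ms=0b +410.256ms=4/3b
2) 410.256ms=4/3b +410.256ms=4/3b
3) 820.513ms=8/3b +1025.641ms=10/3b
4) 1846.154ms=6b +615.385ms=2b
5) 2461.538ms=8b +615.385ms=2b
6) 3076.923ms=10b +87.912ms=2/7b
7) 3164.835ms=72/7b +87.912ms=2/7b
8) 3252.747ms=74/7b +87.912ms=2/7b
9) 3340.659ms=76/7b +87.912ms=2/7b
10) 3428.571ms=78/7b +87.912ms=2/7b
11) 3516.484ms=80/7b +87.912ms=2/7b
12) 3604.396ms=82/7b +87.912ms=2/7b
Σ=12b of 12 (195bpm 4/4) — PASS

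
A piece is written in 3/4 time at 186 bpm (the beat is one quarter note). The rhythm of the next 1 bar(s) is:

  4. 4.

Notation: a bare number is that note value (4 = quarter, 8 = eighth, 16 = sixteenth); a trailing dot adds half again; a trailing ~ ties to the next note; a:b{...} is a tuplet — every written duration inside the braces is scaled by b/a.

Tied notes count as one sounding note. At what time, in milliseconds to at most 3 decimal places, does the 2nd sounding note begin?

note 2 onset = 3/2b = 483.871ms

1. 0.0ms @ 0 + 483.871ms (3/2)
2. 483.871ms @ 3/2 + 483.871ms (3/2)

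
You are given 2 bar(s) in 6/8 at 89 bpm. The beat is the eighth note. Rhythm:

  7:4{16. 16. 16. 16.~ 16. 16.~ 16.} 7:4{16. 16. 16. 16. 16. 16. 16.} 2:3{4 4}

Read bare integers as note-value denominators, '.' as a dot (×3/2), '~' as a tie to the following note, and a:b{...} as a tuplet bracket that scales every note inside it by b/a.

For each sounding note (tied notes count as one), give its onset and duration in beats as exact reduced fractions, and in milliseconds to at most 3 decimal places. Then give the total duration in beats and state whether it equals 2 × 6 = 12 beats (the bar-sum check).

1) 0.0ms=0b +288.925ms=3/7b
2) 288.925ms=3/7b +288.925ms=3/7b
3) 577.849ms=6/7b +288.925ms=3/7b
4) 866.774ms=9/7b +577.849ms=6/7b
5) 1444.623ms=15/7b +577.849ms=6/7b
6) 2022.472ms=3b +288.925ms=3/7b
7) 2311.396ms=24/7b +288.925ms=3/7b
8) 2600.321ms=27/7b +288.925ms=3/7b
9) 2889.246ms=30/7b +288.925ms=3/7b
10) 3178.17ms=33/7b +288.925ms=3/7b
11) 3467.095ms=36/7b +288.925ms=3/7b
12) 3756.019ms=39/7b +288.925ms=3/7b
13) 4044.944ms=6b +2022.472ms=3b
14) 6067.416ms=9b +2022.472ms=3b
Σ=12b of 12 (89bpm 6/8) — PASS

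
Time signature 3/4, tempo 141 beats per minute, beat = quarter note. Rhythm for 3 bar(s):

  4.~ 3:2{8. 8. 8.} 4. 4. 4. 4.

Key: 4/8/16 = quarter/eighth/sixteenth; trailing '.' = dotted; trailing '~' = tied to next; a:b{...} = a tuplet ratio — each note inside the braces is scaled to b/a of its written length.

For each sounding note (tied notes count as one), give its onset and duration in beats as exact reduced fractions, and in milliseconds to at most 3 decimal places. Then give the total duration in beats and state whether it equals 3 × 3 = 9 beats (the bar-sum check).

1) 0.0ms=0b +851.064ms=2b
2) 851.064ms=2b +212.766ms=1/2b
3) 1063.83ms=5/2b +212.766ms=1/2b
4) 1276.596ms=3b +638.298ms=3/2b
5) 1914.894ms=9/2b +638.298ms=3/2b
6) 2553.191ms=6b +638.298ms=3/2b
7) 3191.489ms=15/2b +638.298ms=3/2b
Σ=9b of 9 (141bpm 3/4) — PASS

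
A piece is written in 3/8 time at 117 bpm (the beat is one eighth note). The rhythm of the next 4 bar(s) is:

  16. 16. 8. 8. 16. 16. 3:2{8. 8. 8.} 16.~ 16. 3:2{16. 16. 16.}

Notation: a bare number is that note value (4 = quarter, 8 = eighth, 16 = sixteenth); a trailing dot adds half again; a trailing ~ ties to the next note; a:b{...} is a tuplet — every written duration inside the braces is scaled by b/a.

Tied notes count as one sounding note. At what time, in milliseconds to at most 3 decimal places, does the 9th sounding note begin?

note 9 onset = 8b = 4102.564ms

1. 0.0ms @ 0 + 384.615ms (3/4)
2. 384.615ms @ 3/4 + 384.615ms (3/4)
3. 769.231ms @ 3/2 + 769.231ms (3/2)
4. 1538.462ms @ 3 + 769.231ms (3/2)
5. 2307.692ms @ 9/2 + 384.615ms (3/4)
6. 2692.308ms @ 21/4 + 384.615ms (3/4)
7. 3076.923ms @ 6 + 512.821ms (1)
8. 3589.744ms @ 7 + 512.821ms (1)
9. 4102.564ms @ 8 + 512.821ms (1)
10. 4615.385ms @ 9 + 769.231ms (3/2)
11. 5384.615ms @ 21/2 + 256.41ms (1/2)
12. 5641.026ms @ 11 + 256.41ms (1/2)
13. 5897.436ms @ 23/2 + 256.41ms (1/2)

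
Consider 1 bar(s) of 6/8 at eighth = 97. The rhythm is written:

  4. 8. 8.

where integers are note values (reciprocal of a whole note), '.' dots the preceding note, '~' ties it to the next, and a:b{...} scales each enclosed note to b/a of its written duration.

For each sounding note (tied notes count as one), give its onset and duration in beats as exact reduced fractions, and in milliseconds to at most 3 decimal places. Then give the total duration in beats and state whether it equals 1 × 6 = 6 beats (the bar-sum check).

1) 0.0ms=0b +1855.67ms=3b
2) 1855.67ms=3b +927.835ms=3/2b
3) 2783.505ms=9/2b +927.835ms=3/2b
Σ=6b of 6 (97bpm 6/8) — PASS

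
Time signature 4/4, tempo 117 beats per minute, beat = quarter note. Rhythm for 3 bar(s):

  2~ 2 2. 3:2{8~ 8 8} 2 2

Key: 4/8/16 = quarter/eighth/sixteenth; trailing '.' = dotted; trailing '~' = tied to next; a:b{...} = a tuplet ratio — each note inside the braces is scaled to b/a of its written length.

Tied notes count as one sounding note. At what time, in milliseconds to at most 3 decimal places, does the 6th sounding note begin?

note 6 onset = 10b = 5128.205ms

1. 0.0ms @ 0 + 2051.282ms (4)
2. 2051.282ms @ 4 + 1538.462ms (3)
3. 3589.744ms @ 7 + 341.88ms (2/3)
4. 3931.624ms @ 23/3 + 170.94ms (1/3)
5. 4102.564ms @ 8 + 1025.641ms (2)
6. 5128.205ms @ 10 + 1025.641ms (2)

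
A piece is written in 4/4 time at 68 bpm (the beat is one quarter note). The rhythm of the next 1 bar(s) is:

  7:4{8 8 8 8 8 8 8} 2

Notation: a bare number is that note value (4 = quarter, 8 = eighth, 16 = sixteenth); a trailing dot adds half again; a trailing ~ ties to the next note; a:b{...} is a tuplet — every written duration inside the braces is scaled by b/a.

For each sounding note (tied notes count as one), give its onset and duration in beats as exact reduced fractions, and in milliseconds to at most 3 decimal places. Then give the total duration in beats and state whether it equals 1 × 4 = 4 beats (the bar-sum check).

1) 0.0ms=0b +252.101ms=2/7b
2) 252.101ms=2/7b +252.101ms=2/7b
3) 504.202ms=4/7b +252.101ms=2/7b
4) 756.303ms=6/7b +252.101ms=2/7b
5) 1008.403ms=8/7b +252.101ms=2/7b
6) 1260.504ms=10/7b +252.101ms=2/7b
7) 1512.605ms=12/7b +252.101ms=2/7b
8) 1764.706ms=2b +1764.706ms=2b
Σ=4b of 4 (68bpm 4/4) — PASS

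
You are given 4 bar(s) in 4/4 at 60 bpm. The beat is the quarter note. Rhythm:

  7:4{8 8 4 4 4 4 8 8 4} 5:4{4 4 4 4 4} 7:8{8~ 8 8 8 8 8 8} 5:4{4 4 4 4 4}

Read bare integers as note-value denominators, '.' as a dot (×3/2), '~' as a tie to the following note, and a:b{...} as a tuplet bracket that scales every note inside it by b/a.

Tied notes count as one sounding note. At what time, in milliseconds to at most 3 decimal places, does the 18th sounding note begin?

1. 0.0ms @ 0 + 285.714ms (2/7)
2. 285.714ms @ 2/7 + 285.714ms (2/7)
3. 571.429ms @ 4/7 + 571.429ms (4/7)
4. 1142.857ms @ 8/7 + 571.429ms (4/7)
5. 1714.286ms @ 12/7 + 571.429ms (4/7)
6. 2285.714ms @ 16/7 + 571.429ms (4/7)
7. 2857.143ms @ 20/7 + 285.714ms (2/7)
8. 3142.857ms @ 22/7 + 285.714ms (2/7)
9. 3428.571ms @ 24/7 + 571.429ms (4/7)
10. 4000.0ms @ 4 + 800.0ms (4/5)
11. 4800.0ms @ 24/5 + 800.0ms (4/5)
12. 5600.0ms @ 28/5 + 800.0ms (4/5)
13. 6400.0ms @ 32/5 + 800.0ms (4/5)
14. 7200.0ms @ 36/5 + 800.0ms (4/5)
15. 8000.0ms @ 8 + 1142.857ms (8/7)
16. 9142.857ms @ 64/7 + 571.429ms (4/7)
17. 9714.286ms @ 68/7 + 571.429ms (4/7)
18. 10285.714ms @ 72/7 + 571.429ms (4/7)
19. 10857.143ms @ 76/7 + 571.429ms (4/7)
20. 11428.571ms @ 80/7 + 571.429ms (4/7)
21. 12000.0ms @ 12 + 800.0ms (4/5)
22. 12800.0ms @ 64/5 + 800.0ms (4/5)
23. 13600.0ms @ 68/5 + 800.0ms (4/5)
24. 14400.0ms @ 72/5 + 800.0ms (4/5)
25. 15200.0ms @ 76/5 + 800.0ms (4/5)

note 18 onset = 72/7b = 10285.714ms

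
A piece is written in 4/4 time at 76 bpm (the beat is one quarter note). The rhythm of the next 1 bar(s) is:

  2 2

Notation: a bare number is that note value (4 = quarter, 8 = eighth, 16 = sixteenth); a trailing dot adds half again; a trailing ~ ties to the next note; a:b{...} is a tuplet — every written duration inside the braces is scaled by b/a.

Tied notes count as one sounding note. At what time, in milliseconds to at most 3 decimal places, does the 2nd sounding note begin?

note 2 onset = 2b = 1578.947ms

1. 0.0ms @ 0 + 1578.947ms (2)
2. 1578.947ms @ 2 + 1578.947ms (2)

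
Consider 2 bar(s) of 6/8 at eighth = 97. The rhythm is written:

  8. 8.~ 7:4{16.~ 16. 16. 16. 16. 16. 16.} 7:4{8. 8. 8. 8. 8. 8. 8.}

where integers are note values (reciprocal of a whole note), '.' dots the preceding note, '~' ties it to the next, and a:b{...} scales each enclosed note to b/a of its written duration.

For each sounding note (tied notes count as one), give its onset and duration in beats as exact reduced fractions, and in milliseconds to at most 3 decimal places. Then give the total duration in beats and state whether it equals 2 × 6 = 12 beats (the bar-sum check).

1) 0.0ms=0b +927.835ms=3/2b
2) 927.835ms=3/2b +1458.027ms=33/14b
3) 2385.862ms=27/7b +265.096ms=3/7b
4) 2650.957ms=30/7b +265.096ms=3/7b
5) 2916.053ms=33/7b +265.096ms=3/7b
6) 3181.149ms=36/7b +265.096ms=3/7b
7) 3446.244ms=39/7b +265.096ms=3/7b
8) 3711.34ms=6b +530.191ms=6/7b
9) 4241.532ms=48/7b +530.191ms=6/7b
10) 4771.723ms=54/7b +530.191ms=6/7b
11) 5301.915ms=60/7b +530.191ms=6/7b
12) 5832.106ms=66/7b +530.191ms=6/7b
13) 6362.297ms=72/7b +530.191ms=6/7b
14) 6892.489ms=78/7b +530.191ms=6/7b
Σ=12b of 12 (97bpm 6/8) — PASS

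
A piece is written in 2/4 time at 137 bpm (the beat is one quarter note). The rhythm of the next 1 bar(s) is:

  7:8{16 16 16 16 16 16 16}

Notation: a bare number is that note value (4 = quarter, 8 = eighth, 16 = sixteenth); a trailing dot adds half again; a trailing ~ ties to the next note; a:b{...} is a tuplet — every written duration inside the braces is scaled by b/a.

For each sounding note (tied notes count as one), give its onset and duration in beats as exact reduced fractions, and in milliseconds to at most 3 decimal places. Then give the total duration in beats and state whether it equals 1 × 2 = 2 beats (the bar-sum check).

1) 0.0ms=0b +125.13ms=2/7b
2) 125.13ms=2/7b +125.13ms=2/7b
3) 250.261ms=4/7b +125.13ms=2/7b
4) 375.391ms=6/7b +125.13ms=2/7b
5) 500.521ms=8/7b +125.13ms=2/7b
6) 625.652ms=10/7b +125.13ms=2/7b
7) 750.782ms=12/7b +125.13ms=2/7b
Σ=2b of 2 (137bpm 2/4) — PASS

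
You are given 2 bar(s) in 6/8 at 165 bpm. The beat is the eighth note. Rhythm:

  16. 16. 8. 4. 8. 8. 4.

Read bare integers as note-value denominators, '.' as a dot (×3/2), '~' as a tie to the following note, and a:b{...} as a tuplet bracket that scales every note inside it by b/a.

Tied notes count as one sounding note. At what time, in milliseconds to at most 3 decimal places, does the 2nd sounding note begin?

note 2 onset = 3/4b = 272.727ms

1. 0.0ms @ 0 + 272.727ms (3/4)
2. 272.727ms @ 3/4 + 272.727ms (3/4)
3. 545.455ms @ 3/2 + 545.455ms (3/2)
4. 1090.909ms @ 3 + 1090.909ms (3)
5. 2181.818ms @ 6 + 545.455ms (3/2)
6. 2727.273ms @ 15/2 + 545.455ms (3/2)
7. 3272.727ms @ 9 + 1090.909ms (3)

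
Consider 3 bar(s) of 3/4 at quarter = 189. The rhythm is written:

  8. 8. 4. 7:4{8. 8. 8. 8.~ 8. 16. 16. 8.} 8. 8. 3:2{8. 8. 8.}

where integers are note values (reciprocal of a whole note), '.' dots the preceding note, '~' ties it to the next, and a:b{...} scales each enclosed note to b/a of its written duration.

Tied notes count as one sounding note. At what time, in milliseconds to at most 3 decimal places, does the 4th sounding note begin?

note 4 onset = 3b = 952.381ms

1. 0.0ms @ 0 + 238.095ms (3/4)
2. 238.095ms @ 3/4 + 238.095ms (3/4)
3. 476.19ms @ 3/2 + 476.19ms (3/2)
4. 952.381ms @ 3 + 136.054ms (3/7)
5. 1088.435ms @ 24/7 + 136.054ms (3/7)
6. 1224.49ms @ 27/7 + 136.054ms (3/7)
7. 1360.544ms @ 30/7 + 272.109ms (6/7)
8. 1632.653ms @ 36/7 + 68.027ms (3/14)
9. 1700.68ms @ 75/14 + 68.027ms (3/14)
10. 1768.707ms @ 39/7 + 136.054ms (3/7)
11. 1904.762ms @ 6 + 238.095ms (3/4)
12. 2142.857ms @ 27/4 + 238.095ms (3/4)
13. 2380.952ms @ 15/2 + 158.73ms (1/2)
14. 2539.683ms @ 8 + 158.73ms (1/2)
15. 2698.413ms @ 17/2 + 158.73ms (1/2)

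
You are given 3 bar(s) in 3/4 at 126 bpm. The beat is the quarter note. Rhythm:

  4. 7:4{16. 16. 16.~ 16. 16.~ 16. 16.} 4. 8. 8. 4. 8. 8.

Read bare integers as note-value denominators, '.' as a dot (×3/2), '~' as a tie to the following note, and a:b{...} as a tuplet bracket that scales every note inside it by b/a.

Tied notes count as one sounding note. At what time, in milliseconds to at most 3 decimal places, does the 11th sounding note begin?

note 11 onset = 15/2b = 3571.429ms

1. 0.0ms @ 0 + 714.286ms (3/2)
2. 714.286ms @ 3/2 + 102.041ms (3/14)
3. 816.327ms @ 12/7 + 102.041ms (3/14)
4. 918.367ms @ 27/14 + 204.082ms (3/7)
5. 1122.449ms @ 33/14 + 204.082ms (3/7)
6. 1326.531ms @ 39/14 + 102.041ms (3/14)
7. 1428.571ms @ 3 + 714.286ms (3/2)
8. 2142.857ms @ 9/2 + 357.143ms (3/4)
9. 2500.0ms @ 21/4 + 357.143ms (3/4)
10. 2857.143ms @ 6 + 714.286ms (3/2)
11. 3571.429ms @ 15/2 + 357.143ms (3/4)
12. 3928.571ms @ 33/4 + 357.143ms (3/4)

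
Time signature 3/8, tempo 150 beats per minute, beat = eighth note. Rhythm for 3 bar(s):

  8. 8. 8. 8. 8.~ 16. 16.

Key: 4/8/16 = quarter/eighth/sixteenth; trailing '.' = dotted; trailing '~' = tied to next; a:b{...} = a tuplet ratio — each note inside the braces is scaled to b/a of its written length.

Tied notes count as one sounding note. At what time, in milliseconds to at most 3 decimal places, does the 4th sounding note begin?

note 4 onset = 9/2b = 1800.0ms

1. 0.0ms @ 0 + 600.0ms (3/2)
2. 600.0ms @ 3/2 + 600.0ms (3/2)
3. 1200.0ms @ 3 + 600.0ms (3/2)
4. 1800.0ms @ 9/2 + 600.0ms (3/2)
5. 2400.0ms @ 6 + 900.0ms (9/4)
6. 3300.0ms @ 33/4 + 300.0ms (3/4)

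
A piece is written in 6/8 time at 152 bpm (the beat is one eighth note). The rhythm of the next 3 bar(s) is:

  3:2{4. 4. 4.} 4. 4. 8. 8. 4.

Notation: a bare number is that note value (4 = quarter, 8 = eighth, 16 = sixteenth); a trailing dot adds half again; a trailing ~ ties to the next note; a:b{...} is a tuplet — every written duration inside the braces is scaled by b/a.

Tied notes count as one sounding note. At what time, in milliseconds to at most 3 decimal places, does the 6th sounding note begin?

1. 0.0ms @ 0 + 789.474ms (2)
2. 789.474ms @ 2 + 789.474ms (2)
3. 1578.947ms @ 4 + 789.474ms (2)
4. 2368.421ms @ 6 + 1184.211ms (3)
5. 3552.632ms @ 9 + 1184.211ms (3)
6. 4736.842ms @ 12 + 592.105ms (3/2)
7. 5328.947ms @ 27/2 + 592.105ms (3/2)
8. 5921.053ms @ 15 + 1184.211ms (3)

note 6 onset = 12b = 4736.842ms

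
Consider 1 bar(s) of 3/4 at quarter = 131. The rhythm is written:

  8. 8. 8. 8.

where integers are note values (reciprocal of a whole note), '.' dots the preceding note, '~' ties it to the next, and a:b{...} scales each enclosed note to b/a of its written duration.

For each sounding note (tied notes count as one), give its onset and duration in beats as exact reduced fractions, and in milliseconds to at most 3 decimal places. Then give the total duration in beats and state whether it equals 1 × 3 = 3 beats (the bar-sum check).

1) 0.0ms=0b +343.511ms=3/4b
2) 343.511ms=3/4b +343.511ms=3/4b
3) 687.023ms=3/2b +343.511ms=3/4b
4) 1030.534ms=9/4b +343.511ms=3/4b
Σ=3b of 3 (131bpm 3/4) — PASS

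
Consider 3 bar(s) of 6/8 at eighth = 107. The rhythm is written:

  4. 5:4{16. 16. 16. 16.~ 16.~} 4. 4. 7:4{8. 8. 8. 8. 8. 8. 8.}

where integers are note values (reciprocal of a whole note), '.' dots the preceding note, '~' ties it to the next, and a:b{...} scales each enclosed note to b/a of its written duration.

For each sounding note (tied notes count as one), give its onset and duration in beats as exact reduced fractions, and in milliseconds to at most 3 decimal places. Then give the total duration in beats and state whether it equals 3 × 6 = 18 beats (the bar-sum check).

1) 0.0ms=0b +1682.243ms=3b
2) 1682.243ms=3b +336.449ms=3/5b
3) 2018.692ms=18/5b +336.449ms=3/5b
4) 2355.14ms=21/5b +336.449ms=3/5b
5) 2691.589ms=24/5b +2355.14ms=21/5b
6) 5046.729ms=9b +1682.243ms=3b
7) 6728.972ms=12b +480.641ms=6/7b
8) 7209.613ms=90/7b +480.641ms=6/7b
9) 7690.254ms=96/7b +480.641ms=6/7b
10) 8170.895ms=102/7b +480.641ms=6/7b
11) 8651.535ms=108/7b +480.641ms=6/7b
12) 9132.176ms=114/7b +480.641ms=6/7b
13) 9612.817ms=120/7b +480.641ms=6/7b
Σ=18b of 18 (107bpm 6/8) — PASS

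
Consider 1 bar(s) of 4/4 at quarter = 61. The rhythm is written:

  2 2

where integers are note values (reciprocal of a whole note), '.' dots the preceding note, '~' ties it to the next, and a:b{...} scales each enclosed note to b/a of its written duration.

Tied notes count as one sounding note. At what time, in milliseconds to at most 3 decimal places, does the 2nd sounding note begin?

1. 0.0ms @ 0 + 1967.213ms (2)
2. 1967.213ms @ 2 + 1967.213ms (2)

note 2 onset = 2b = 1967.213ms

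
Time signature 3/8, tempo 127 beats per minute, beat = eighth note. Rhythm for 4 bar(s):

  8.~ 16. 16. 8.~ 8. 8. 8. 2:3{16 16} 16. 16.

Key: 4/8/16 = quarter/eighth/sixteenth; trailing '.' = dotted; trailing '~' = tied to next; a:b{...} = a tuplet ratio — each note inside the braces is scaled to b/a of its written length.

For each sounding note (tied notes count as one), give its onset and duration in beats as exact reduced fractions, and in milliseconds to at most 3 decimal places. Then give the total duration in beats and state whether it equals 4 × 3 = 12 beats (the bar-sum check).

1) 0.0ms=0b +1062.992ms=9/4b
2) 1062.992ms=9/4b +354.331ms=3/4b
3) 1417.323ms=3b +1417.323ms=3b
4) 2834.646ms=6b +708.661ms=3/2b
5) 3543.307ms=15/2b +708.661ms=3/2b
6) 4251.969ms=9b +354.331ms=3/4b
7) 4606.299ms=39/4b +354.331ms=3/4b
8) 4960.63ms=21/2b +354.331ms=3/4b
9) 5314.961ms=45/4b +354.331ms=3/4b
Σ=12b of 12 (127bpm 3/8) — PASS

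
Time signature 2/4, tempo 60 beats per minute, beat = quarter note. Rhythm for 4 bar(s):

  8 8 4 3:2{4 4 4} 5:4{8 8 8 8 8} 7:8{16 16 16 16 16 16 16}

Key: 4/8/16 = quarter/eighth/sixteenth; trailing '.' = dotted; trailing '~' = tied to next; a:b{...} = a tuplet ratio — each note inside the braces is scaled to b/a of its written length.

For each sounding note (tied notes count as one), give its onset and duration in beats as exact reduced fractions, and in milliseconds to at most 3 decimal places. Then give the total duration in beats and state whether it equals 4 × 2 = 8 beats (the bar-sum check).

1) 0.0ms=0b +500.0ms=1/2b
2) 500.0ms=1/2b +500.0ms=1/2b
3) 1000.0ms=1b +1000.0ms=1b
4) 2000.0ms=2b +666.667ms=2/3b
5) 2666.667ms=8/3b +666.667ms=2/3b
6) 3333.333ms=10/3b +666.667ms=2/3b
7) 4000.0ms=4b +400.0ms=2/5b
8) 4400.0ms=22/5b +400.0ms=2/5b
9) 4800.0ms=24/5b +400.0ms=2/5b
10) 5200.0ms=26/5b +400.0ms=2/5b
11) 5600.0ms=28/5b +400.0ms=2/5b
12) 6000.0ms=6b +285.714ms=2/7b
13) 6285.714ms=44/7b +285.714ms=2/7b
14) 6571.429ms=46/7b +285.714ms=2/7b
15) 6857.143ms=48/7b +285.714ms=2/7b
16) 7142.857ms=50/7b +285.714ms=2/7b
17) 7428.571ms=52/7b +285.714ms=2/7b
18) 7714.286ms=54/7b +285.714ms=2/7b
Σ=8b of 8 (60bpm 2/4) — PASS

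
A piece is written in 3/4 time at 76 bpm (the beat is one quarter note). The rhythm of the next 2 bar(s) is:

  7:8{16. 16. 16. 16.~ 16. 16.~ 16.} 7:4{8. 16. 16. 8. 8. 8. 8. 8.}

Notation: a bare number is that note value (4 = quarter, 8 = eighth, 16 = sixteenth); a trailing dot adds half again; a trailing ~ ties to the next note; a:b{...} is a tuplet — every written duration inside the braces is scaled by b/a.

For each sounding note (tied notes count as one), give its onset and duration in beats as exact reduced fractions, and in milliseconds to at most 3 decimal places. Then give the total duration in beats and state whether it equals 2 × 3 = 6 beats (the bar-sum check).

1) 0.0ms=0b +338.346ms=3/7b
2) 338.346ms=3/7b +338.346ms=3/7b
3) 676.692ms=6/7b +338.346ms=3/7b
4) 1015.038ms=9/7b +676.692ms=6/7b
5) 1691.729ms=15/7b +676.692ms=6/7b
6) 2368.421ms=3b +338.346ms=3/7b
7) 2706.767ms=24/7b +169.173ms=3/14b
8) 2875.94ms=51/14b +169.173ms=3/14b
9) 3045.113ms=27/7b +338.346ms=3/7b
10) 3383.459ms=30/7b +338.346ms=3/7b
11) 3721.805ms=33/7b +338.346ms=3/7b
12) 4060.15ms=36/7b +338.346ms=3/7b
13) 4398.496ms=39/7b +338.346ms=3/7b
Σ=6b of 6 (76bpm 3/4) — PASS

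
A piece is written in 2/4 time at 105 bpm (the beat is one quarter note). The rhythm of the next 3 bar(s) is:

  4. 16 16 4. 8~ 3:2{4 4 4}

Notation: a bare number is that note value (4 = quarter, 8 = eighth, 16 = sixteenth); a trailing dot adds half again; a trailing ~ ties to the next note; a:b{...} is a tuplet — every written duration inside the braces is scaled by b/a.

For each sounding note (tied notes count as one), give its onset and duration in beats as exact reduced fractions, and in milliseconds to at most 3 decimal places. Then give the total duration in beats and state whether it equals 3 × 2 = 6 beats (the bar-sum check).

1) 0.0ms=0b +857.143ms=3/2b
2) 857.143ms=3/2b +142.857ms=1/4b
3) 1000.0ms=7/4b +142.857ms=1/4b
4) 1142.857ms=2b +857.143ms=3/2b
5) 2000.0ms=7/2b +666.667ms=7/6b
6) 2666.667ms=14/3b +380.952ms=2/3b
7) 3047.619ms=16/3b +380.952ms=2/3b
Σ=6b of 6 (105bpm 2/4) — PASS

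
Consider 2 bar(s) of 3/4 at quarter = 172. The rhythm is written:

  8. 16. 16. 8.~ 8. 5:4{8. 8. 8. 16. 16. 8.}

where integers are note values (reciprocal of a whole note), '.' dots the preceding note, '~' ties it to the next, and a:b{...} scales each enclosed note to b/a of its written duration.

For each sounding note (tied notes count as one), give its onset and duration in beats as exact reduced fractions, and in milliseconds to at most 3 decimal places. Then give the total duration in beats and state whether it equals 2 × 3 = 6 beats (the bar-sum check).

1) 0.0ms=0b +261.628ms=3/4b
2) 261.628ms=3/4b +130.814ms=3/8b
3) 392.442ms=9/8b +130.814ms=3/8b
4) 523.256ms=3/2b +523.256ms=3/2b
5) 1046.512ms=3b +209.302ms=3/5b
6) 1255.814ms=18/5b +209.302ms=3/5b
7) 1465.116ms=21/5b +209.302ms=3/5b
8) 1674.419ms=24/5b +104.651ms=3/10b
9) 1779.07ms=51/10b +104.651ms=3/10b
10) 1883.721ms=27/5b +209.302ms=3/5b
Σ=6b of 6 (172bpm 3/4) — PASS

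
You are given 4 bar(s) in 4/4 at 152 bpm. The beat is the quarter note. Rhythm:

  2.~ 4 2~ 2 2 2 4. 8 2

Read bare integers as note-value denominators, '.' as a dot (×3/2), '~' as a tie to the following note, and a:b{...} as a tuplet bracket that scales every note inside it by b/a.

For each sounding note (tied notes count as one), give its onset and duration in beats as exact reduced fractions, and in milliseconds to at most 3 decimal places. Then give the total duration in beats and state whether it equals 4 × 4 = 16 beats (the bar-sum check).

1) 0.0ms=0b +1578.947ms=4b
2) 1578.947ms=4b +1578.947ms=4b
3) 3157.895ms=8b +789.474ms=2b
4) 3947.368ms=10b +789.474ms=2b
5) 4736.842ms=12b +592.105ms=3/2b
6) 5328.947ms=27/2b +197.368ms=1/2b
7) 5526.316ms=14b +789.474ms=2b
Σ=16b of 16 (152bpm 4/4) — PASS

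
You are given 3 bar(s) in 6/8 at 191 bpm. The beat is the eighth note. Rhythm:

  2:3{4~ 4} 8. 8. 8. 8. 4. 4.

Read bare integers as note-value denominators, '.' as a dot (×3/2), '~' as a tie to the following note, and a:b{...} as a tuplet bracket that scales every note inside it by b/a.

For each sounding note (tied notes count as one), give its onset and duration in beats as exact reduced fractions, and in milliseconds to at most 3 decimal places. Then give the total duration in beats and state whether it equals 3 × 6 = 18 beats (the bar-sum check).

1) 0.0ms=0b +1884.817ms=6b
2) 1884.817ms=6b +471.204ms=3/2b
3) 2356.021ms=15/2b +471.204ms=3/2b
4) 2827.225ms=9b +471.204ms=3/2b
5) 3298.429ms=21/2b +471.204ms=3/2b
6) 3769.634ms=12b +942.408ms=3b
7) 4712.042ms=15b +942.408ms=3b
Σ=18b of 18 (191bpm 6/8) — PASS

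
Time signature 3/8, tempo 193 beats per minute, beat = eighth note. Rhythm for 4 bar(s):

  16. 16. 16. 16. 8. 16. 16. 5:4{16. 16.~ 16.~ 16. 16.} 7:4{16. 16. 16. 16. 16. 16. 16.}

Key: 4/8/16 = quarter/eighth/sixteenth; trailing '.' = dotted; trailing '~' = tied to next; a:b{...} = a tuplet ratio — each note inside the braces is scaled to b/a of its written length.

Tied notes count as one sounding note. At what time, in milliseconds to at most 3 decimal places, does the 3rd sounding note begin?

note 3 onset = 3/2b = 466.321ms

1. 0.0ms @ 0 + 233.161ms (3/4)
2. 233.161ms @ 3/4 + 233.161ms (3/4)
3. 466.321ms @ 3/2 + 233.161ms (3/4)
4. 699.482ms @ 9/4 + 233.161ms (3/4)
5. 932.642ms @ 3 + 466.321ms (3/2)
6. 1398.964ms @ 9/2 + 233.161ms (3/4)
7. 1632.124ms @ 21/4 + 233.161ms (3/4)
8. 1865.285ms @ 6 + 186.528ms (3/5)
9. 2051.813ms @ 33/5 + 559.585ms (9/5)
10. 2611.399ms @ 42/5 + 186.528ms (3/5)
11. 2797.927ms @ 9 + 133.235ms (3/7)
12. 2931.162ms @ 66/7 + 133.235ms (3/7)
13. 3064.397ms @ 69/7 + 133.235ms (3/7)
14. 3197.631ms @ 72/7 + 133.235ms (3/7)
15. 3330.866ms @ 75/7 + 133.235ms (3/7)
16. 3464.101ms @ 78/7 + 133.235ms (3/7)
17. 3597.335ms @ 81/7 + 133.235ms (3/7)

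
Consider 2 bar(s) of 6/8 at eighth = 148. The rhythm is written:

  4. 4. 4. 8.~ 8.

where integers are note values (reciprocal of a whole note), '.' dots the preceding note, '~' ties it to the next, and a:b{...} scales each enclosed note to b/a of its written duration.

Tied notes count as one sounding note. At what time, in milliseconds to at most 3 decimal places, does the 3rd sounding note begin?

note 3 onset = 6b = 2432.432ms

1. 0.0ms @ 0 + 1216.216ms (3)
2. 1216.216ms @ 3 + 1216.216ms (3)
3. 2432.432ms @ 6 + 1216.216ms (3)
4. 3648.649ms @ 9 + 1216.216ms (3)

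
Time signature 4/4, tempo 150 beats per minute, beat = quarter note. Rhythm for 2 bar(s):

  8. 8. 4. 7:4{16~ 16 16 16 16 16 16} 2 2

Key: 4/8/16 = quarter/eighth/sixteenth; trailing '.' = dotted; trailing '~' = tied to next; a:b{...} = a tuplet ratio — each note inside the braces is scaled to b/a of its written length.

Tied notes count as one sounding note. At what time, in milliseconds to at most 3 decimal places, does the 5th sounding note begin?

note 5 onset = 23/7b = 1314.286ms

1. 0.0ms @ 0 + 300.0ms (3/4)
2. 300.0ms @ 3/4 + 300.0ms (3/4)
3. 600.0ms @ 3/2 + 600.0ms (3/2)
4. 1200.0ms @ 3 + 114.286ms (2/7)
5. 1314.286ms @ 23/7 + 57.143ms (1/7)
6. 1371.429ms @ 24/7 + 57.143ms (1/7)
7. 1428.571ms @ 25/7 + 57.143ms (1/7)
8. 1485.714ms @ 26/7 + 57.143ms (1/7)
9. 1542.857ms @ 27/7 + 57.143ms (1/7)
10. 1600.0ms @ 4 + 800.0ms (2)
11. 2400.0ms @ 6 + 800.0ms (2)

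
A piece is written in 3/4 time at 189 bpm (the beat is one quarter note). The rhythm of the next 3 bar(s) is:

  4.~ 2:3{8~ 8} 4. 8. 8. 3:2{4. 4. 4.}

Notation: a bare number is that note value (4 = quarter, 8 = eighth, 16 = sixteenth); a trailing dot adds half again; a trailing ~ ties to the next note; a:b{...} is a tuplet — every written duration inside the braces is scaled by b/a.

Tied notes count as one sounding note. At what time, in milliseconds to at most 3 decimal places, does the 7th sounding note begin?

note 7 onset = 8b = 2539.683ms

1. 0.0ms @ 0 + 952.381ms (3)
2. 952.381ms @ 3 + 476.19ms (3/2)
3. 1428.571ms @ 9/2 + 238.095ms (3/4)
4. 1666.667ms @ 21/4 + 238.095ms (3/4)
5. 1904.762ms @ 6 + 317.46ms (1)
6. 2222.222ms @ 7 + 317.46ms (1)
7. 2539.683ms @ 8 + 317.46ms (1)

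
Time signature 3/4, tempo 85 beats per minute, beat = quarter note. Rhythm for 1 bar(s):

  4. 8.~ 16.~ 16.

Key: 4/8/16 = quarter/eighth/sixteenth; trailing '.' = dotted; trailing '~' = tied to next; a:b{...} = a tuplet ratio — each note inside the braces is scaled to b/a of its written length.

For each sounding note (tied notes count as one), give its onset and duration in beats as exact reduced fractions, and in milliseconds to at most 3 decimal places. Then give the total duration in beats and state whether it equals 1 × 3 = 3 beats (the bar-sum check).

1) 0.0ms=0b +1058.824ms=3/2b
2) 1058.824ms=3/2b +1058.824ms=3/2b
Σ=3b of 3 (85bpm 3/4) — PASS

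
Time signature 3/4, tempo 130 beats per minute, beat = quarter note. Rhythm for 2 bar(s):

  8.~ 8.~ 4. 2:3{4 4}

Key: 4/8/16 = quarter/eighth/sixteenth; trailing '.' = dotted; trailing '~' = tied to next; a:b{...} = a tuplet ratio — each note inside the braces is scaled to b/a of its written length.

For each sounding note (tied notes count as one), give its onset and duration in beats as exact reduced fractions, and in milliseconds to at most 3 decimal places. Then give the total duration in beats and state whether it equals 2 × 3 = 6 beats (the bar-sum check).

1) 0.0ms=0b +1384.615ms=3b
2) 1384.615ms=3b +692.308ms=3/2b
3) 2076.923ms=9/2b +692.308ms=3/2b
Σ=6b of 6 (130bpm 3/4) — PASS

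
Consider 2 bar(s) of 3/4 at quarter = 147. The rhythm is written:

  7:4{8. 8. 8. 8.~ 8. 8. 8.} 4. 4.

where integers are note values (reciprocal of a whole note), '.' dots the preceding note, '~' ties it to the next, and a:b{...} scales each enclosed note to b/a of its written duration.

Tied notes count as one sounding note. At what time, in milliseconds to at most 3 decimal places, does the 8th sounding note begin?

1. 0.0ms @ 0 + 174.927ms (3/7)
2. 174.927ms @ 3/7 + 174.927ms (3/7)
3. 349.854ms @ 6/7 + 174.927ms (3/7)
4. 524.781ms @ 9/7 + 349.854ms (6/7)
5. 874.636ms @ 15/7 + 174.927ms (3/7)
6. 1049.563ms @ 18/7 + 174.927ms (3/7)
7. 1224.49ms @ 3 + 612.245ms (3/2)
8. 1836.735ms @ 9/2 + 612.245ms (3/2)

note 8 onset = 9/2b = 1836.735ms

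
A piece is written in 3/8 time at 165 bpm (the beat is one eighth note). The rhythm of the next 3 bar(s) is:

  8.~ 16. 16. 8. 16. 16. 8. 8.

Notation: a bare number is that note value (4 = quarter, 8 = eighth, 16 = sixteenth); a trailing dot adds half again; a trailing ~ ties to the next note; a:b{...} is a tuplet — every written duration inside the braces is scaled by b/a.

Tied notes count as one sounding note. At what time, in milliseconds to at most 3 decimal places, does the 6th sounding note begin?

1. 0.0ms @ 0 + 818.182ms (9/4)
2. 818.182ms @ 9/4 + 272.727ms (3/4)
3. 1090.909ms @ 3 + 545.455ms (3/2)
4. 1636.364ms @ 9/2 + 272.727ms (3/4)
5. 1909.091ms @ 21/4 + 272.727ms (3/4)
6. 2181.818ms @ 6 + 545.455ms (3/2)
7. 2727.273ms @ 15/2 + 545.455ms (3/2)

note 6 onset = 6b = 2181.818ms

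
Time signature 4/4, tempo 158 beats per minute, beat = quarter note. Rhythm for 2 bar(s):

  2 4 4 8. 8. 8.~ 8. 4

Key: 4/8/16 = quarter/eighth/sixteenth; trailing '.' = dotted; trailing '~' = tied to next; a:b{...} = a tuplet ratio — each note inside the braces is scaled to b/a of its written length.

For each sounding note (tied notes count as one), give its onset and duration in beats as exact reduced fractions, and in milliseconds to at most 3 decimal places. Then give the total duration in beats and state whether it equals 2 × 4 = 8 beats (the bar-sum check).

1) 0.0ms=0b +759.494ms=2b
2) 759.494ms=2b +379.747ms=1b
3) 1139.241ms=3b +379.747ms=1b
4) 1518.987ms=4b +284.81ms=3/4b
5) 1803.797ms=19/4b +284.81ms=3/4b
6) 2088.608ms=11/2b +569.62ms=3/2b
7) 2658.228ms=7b +379.747ms=1b
Σ=8b of 8 (158bpm 4/4) — PASS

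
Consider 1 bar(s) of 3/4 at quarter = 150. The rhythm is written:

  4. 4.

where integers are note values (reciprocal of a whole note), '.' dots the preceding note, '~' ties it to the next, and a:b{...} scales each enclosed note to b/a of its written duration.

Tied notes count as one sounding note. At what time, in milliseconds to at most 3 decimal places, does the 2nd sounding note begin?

1. 0.0ms @ 0 + 600.0ms (3/2)
2. 600.0ms @ 3/2 + 600.0ms (3/2)

note 2 onset = 3/2b = 600.0ms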